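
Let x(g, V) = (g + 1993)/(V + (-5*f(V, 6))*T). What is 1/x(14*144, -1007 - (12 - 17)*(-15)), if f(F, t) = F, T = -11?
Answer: -60592/4009 ≈ -15.114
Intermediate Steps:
x(g, V) = (1993 + g)/(56*V) (x(g, V) = (g + 1993)/(V - 5*V*(-11)) = (1993 + g)/(V - 5*V*(-11)) = (1993 + g)/(V + 55*V) = (1993 + g)/((56*V)) = (1993 + g)*(1/(56*V)) = (1993 + g)/(56*V))
1/x(14*144, -1007 - (12 - 17)*(-15)) = 1/((1993 + 14*144)/(56*(-1007 - (12 - 17)*(-15)))) = 1/((1993 + 2016)/(56*(-1007 - (-5)*(-15)))) = 1/((1/56)*4009/(-1007 - 1*75)) = 1/((1/56)*4009/(-1007 - 75)) = 1/((1/56)*4009/(-1082)) = 1/((1/56)*(-1/1082)*4009) = 1/(-4009/60592) = -60592/4009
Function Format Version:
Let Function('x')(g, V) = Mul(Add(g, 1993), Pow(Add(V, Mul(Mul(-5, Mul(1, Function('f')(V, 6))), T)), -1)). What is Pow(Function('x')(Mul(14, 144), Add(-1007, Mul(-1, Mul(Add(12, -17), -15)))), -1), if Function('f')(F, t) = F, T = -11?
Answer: Rational(-60592, 4009) ≈ -15.114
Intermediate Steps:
Function('x')(g, V) = Mul(Rational(1, 56), Pow(V, -1), Add(1993, g)) (Function('x')(g, V) = Mul(Add(g, 1993), Pow(Add(V, Mul(Mul(-5, Mul(1, V)), -11)), -1)) = Mul(Add(1993, g), Pow(Add(V, Mul(Mul(-5, V), -11)), -1)) = Mul(Add(1993, g), Pow(Add(V, Mul(55, V)), -1)) = Mul(Add(1993, g), Pow(Mul(56, V), -1)) = Mul(Add(1993, g), Mul(Rational(1, 56), Pow(V, -1))) = Mul(Rational(1, 56), Pow(V, -1), Add(1993, g)))
Pow(Function('x')(Mul(14, 144), Add(-1007, Mul(-1, Mul(Add(12, -17), -15)))), -1) = Pow(Mul(Rational(1, 56), Pow(Add(-1007, Mul(-1, Mul(Add(12, -17), -15))), -1), Add(1993, Mul(14, 144))), -1) = Pow(Mul(Rational(1, 56), Pow(Add(-1007, Mul(-1, Mul(-5, -15))), -1), Add(1993, 2016)), -1) = Pow(Mul(Rational(1, 56), Pow(Add(-1007, Mul(-1, 75)), -1), 4009), -1) = Pow(Mul(Rational(1, 56), Pow(Add(-1007, -75), -1), 4009), -1) = Pow(Mul(Rational(1, 56), Pow(-1082, -1), 4009), -1) = Pow(Mul(Rational(1, 56), Rational(-1, 1082), 4009), -1) = Pow(Rational(-4009, 60592), -1) = Rational(-60592, 4009)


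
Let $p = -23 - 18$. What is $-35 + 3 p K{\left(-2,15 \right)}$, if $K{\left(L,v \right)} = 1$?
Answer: $-158$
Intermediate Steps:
$p = -41$ ($p = -23 - 18 = -41$)
$-35 + 3 p K{\left(-2,15 \right)} = -35 + 3 \left(-41\right) 1 = -35 - 123 = -158$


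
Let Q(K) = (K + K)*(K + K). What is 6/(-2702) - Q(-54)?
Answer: -15758067/1351 ≈ -11664.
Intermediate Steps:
Q(K) = 4*K² (Q(K) = (2*K)*(2*K) = 4*K²)
6/(-2702) - Q(-54) = 6/(-2702) - 4*(-54)² = 6*(-1/2702) - 4*2916 = -3/1351 - 1*11664 = -3/1351 - 11664 = -15758067/1351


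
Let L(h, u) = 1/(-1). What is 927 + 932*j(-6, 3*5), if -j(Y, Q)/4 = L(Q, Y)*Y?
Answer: -21441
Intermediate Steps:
L(h, u) = -1 (L(h, u) = 1*(-1) = -1)
j(Y, Q) = 4*Y (j(Y, Q) = -(-4)*Y = 4*Y)
927 + 932*j(-6, 3*5) = 927 + 932*(4*(-6)) = 927 + 932*(-24) = 927 - 22368 = -21441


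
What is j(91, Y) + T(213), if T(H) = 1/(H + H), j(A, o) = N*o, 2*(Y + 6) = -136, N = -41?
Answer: 1292485/426 ≈ 3034.0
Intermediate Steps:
Y = -74 (Y = -6 + (½)*(-136) = -6 - 68 = -74)
j(A, o) = -41*o
T(H) = 1/(2*H)
j(91, Y) + T(213) = -41*(-74) + (½)/213 = 3034 + (½)*(1/213) = 3034 + 1/426 = 1292485/426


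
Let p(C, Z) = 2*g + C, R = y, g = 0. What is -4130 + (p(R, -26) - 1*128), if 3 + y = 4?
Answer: -4257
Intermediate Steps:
y = 1 (y = -3 + 4 = 1)
R = 1
p(C, Z) = C (p(C, Z) = 2*0 + C = 0 + C = C)
-4130 + (p(R, -26) - 1*128) = -4130 + (1 - 1*128) = -4130 + (1 - 128) = -4130 - 127 = -4257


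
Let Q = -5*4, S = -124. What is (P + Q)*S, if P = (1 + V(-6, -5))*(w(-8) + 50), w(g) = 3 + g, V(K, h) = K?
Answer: 30380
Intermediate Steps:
Q = -20
P = -225 (P = (1 - 6)*((3 - 8) + 50) = -5*(-5 + 50) = -5*45 = -225)
(P + Q)*S = (-225 - 20)*(-124) = -245*(-124) = 30380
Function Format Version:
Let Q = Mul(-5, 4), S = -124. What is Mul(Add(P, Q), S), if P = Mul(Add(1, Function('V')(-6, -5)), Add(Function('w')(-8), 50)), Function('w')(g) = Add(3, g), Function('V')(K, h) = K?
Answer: 30380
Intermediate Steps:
Q = -20
P = -225 (P = Mul(Add(1, -6), Add(Add(3, -8), 50)) = Mul(-5, Add(-5, 50)) = Mul(-5, 45) = -225)
Mul(Add(P, Q), S) = Mul(Add(-225, -20), -124) = Mul(-245, -124) = 30380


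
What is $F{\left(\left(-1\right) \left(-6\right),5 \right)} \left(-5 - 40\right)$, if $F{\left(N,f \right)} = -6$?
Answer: $270$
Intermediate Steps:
$F{\left(\left(-1\right) \left(-6\right),5 \right)} \left(-5 - 40\right) = - 6 \left(-5 - 40\right) = \left(-6\right) \left(-45\right) = 270$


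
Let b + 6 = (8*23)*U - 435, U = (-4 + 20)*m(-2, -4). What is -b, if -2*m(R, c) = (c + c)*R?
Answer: 23993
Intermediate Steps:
m(R, c) = -R*c (m(R, c) = -(c + c)*R/2 = -2*c*R/2 = -R*c)
U = -128 (U = (-4 + 20)*(-1*(-2)*(-4)) = 16*(-8) = -128)
b = -23993 (b = -6 + ((8*23)*(-128) - 435) = -6 + (184*(-128) - 435) = -6 + (-23552 - 435) = -6 - 23987 = -23993)
-b = -1*(-23993) = 23993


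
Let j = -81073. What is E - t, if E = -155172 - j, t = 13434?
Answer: -87533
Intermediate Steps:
E = -74099 (E = -155172 - 1*(-81073) = -155172 + 81073 = -74099)
E - t = -74099 - 1*13434 = -74099 - 13434 = -87533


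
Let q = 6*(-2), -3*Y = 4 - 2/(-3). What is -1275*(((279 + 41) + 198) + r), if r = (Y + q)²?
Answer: -24157850/27 ≈ -8.9474e+5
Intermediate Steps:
Y = -14/9 (Y = -(4 - 2/(-3))/3 = -(4 - 2*(-1)/3)/3 = -(4 - 1*(-⅔))/3 = -(4 + ⅔)/3 = -⅓*14/3 = -14/9 ≈ -1.5556)
q = -12
r = 14884/81 (r = (-14/9 - 12)² = (-122/9)² = 14884/81 ≈ 183.75)
-1275*(((279 + 41) + 198) + r) = -1275*(((279 + 41) + 198) + 14884/81) = -1275*((320 + 198) + 14884/81) = -1275*(518 + 14884/81) = -1275*56842/81 = -24157850/27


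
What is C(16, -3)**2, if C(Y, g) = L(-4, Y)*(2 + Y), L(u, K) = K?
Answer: 82944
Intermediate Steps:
C(Y, g) = Y*(2 + Y)
C(16, -3)**2 = (16*(2 + 16))**2 = (16*18)**2 = 288**2 = 82944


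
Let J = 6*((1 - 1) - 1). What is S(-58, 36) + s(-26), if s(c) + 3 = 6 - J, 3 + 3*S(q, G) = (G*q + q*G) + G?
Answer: -1372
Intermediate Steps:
S(q, G) = -1 + G/3 + 2*G*q/3 (S(q, G) = -1 + ((G*q + q*G) + G)/3 = -1 + ((G*q + G*q) + G)/3 = -1 + (2*G*q + G)/3 = -1 + (G + 2*G*q)/3 = -1 + (G/3 + 2*G*q/3) = -1 + G/3 + 2*G*q/3)
J = -6 (J = 6*(0 - 1) = 6*(-1) = -6)
s(c) = 9 (s(c) = -3 + (6 - 1*(-6)) = -3 + (6 + 6) = -3 + 12 = 9)
S(-58, 36) + s(-26) = (-1 + (⅓)*36 + (⅔)*36*(-58)) + 9 = (-1 + 12 - 1392) + 9 = -1381 + 9 = -1372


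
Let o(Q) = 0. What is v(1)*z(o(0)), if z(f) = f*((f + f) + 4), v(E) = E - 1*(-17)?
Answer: 0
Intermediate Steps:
v(E) = 17 + E (v(E) = E + 17 = 17 + E)
z(f) = f*(4 + 2*f) (z(f) = f*(2*f + 4) = f*(4 + 2*f))
v(1)*z(o(0)) = (17 + 1)*(2*0*(2 + 0)) = 18*(2*0*2) = 18*0 = 0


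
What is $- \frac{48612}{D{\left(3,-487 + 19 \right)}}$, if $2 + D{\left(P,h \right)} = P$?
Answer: $-48612$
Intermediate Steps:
$D{\left(P,h \right)} = -2 + P$
$- \frac{48612}{D{\left(3,-487 + 19 \right)}} = - \frac{48612}{-2 + 3} = - \frac{48612}{1} = \left(-48612\right) 1 = -48612$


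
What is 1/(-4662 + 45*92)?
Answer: -1/522 ≈ -0.0019157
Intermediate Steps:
1/(-4662 + 45*92) = 1/(-4662 + 4140) = 1/(-522) = -1/522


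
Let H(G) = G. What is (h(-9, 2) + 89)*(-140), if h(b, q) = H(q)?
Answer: -12740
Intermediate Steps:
h(b, q) = q
(h(-9, 2) + 89)*(-140) = (2 + 89)*(-140) = 91*(-140) = -12740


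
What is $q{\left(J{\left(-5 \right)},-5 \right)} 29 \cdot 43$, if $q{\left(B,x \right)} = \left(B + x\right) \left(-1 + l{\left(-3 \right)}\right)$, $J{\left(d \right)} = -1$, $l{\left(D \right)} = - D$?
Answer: $-14964$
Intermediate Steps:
$q{\left(B,x \right)} = 2 B + 2 x$ ($q{\left(B,x \right)} = \left(B + x\right) \left(-1 - -3\right) = \left(B + x\right) \left(-1 + 3\right) = \left(B + x\right) 2 = 2 B + 2 x$)
$q{\left(J{\left(-5 \right)},-5 \right)} 29 \cdot 43 = \left(2 \left(-1\right) + 2 \left(-5\right)\right) 29 \cdot 43 = \left(-2 - 10\right) 29 \cdot 43 = \left(-12\right) 29 \cdot 43 = \left(-348\right) 43 = -14964$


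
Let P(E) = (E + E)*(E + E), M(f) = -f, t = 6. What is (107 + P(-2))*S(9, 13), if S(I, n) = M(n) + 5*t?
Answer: 2091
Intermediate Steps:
P(E) = 4*E² (P(E) = (2*E)*(2*E) = 4*E²)
S(I, n) = 30 - n (S(I, n) = -n + 5*6 = -n + 30 = 30 - n)
(107 + P(-2))*S(9, 13) = (107 + 4*(-2)²)*(30 - 1*13) = (107 + 4*4)*(30 - 13) = (107 + 16)*17 = 123*17 = 2091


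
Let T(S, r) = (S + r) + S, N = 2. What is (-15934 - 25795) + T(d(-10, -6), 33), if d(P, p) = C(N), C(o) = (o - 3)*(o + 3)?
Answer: -41706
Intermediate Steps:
C(o) = (-3 + o)*(3 + o)
d(P, p) = -5 (d(P, p) = -9 + 2² = -9 + 4 = -5)
T(S, r) = r + 2*S
(-15934 - 25795) + T(d(-10, -6), 33) = (-15934 - 25795) + (33 + 2*(-5)) = -41729 + (33 - 10) = -41729 + 23 = -41706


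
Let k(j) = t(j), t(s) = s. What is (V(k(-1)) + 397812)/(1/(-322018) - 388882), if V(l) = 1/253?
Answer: -32409964349866/31682431980881 ≈ -1.0230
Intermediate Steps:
k(j) = j
V(l) = 1/253
(V(k(-1)) + 397812)/(1/(-322018) - 388882) = (1/253 + 397812)/(1/(-322018) - 388882) = 100646437/(253*(-1/322018 - 388882)) = 100646437/(253*(-125227003877/322018)) = (100646437/253)*(-322018/125227003877) = -32409964349866/31682431980881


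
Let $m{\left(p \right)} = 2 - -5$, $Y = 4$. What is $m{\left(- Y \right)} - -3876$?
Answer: $3883$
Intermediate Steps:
$m{\left(p \right)} = 7$ ($m{\left(p \right)} = 2 + 5 = 7$)
$m{\left(- Y \right)} - -3876 = 7 - -3876 = 7 + 3876 = 3883$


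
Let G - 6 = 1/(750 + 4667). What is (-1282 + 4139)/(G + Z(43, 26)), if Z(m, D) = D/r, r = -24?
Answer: 185716428/319615 ≈ 581.06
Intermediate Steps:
Z(m, D) = -D/24 (Z(m, D) = D/(-24) = D*(-1/24) = -D/24)
G = 32503/5417 (G = 6 + 1/(750 + 4667) = 6 + 1/5417 = 32503/5417 ≈ 6.0002)
(-1282 + 4139)/(G + Z(43, 26)) = (-1282 + 4139)/(32503/5417 - 1/24*26) = 2857/(32503/5417 - 13/12) = 2857/(319615/65004) = 2857*(65004/319615) = 185716428/319615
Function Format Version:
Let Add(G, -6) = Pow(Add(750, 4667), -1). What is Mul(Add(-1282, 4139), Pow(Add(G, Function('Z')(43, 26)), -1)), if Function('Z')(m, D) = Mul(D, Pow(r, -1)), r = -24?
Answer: Rational(185716428, 319615) ≈ 581.06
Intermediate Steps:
Function('Z')(m, D) = Mul(Rational(-1, 24), D) (Function('Z')(m, D) = Mul(D, Pow(-24, -1)) = Mul(D, Rational(-1, 24)) = Mul(Rational(-1, 24), D))
G = Rational(32503, 5417) (G = Add(6, Pow(Add(750, 4667), -1)) = Add(6, Pow(5417, -1)) = Add(6, Rational(1, 5417)) = Rational(32503, 5417) ≈ 6.0002)
Mul(Add(-1282, 4139), Pow(Add(G, Function('Z')(43, 26)), -1)) = Mul(Add(-1282, 4139), Pow(Add(Rational(32503, 5417), Mul(Rational(-1, 24), 26)), -1)) = Mul(2857, Pow(Add(Rational(32503, 5417), Rational(-13, 12)), -1)) = Mul(2857, Pow(Rational(319615, 65004), -1)) = Mul(2857, Rational(65004, 319615)) = Rational(185716428, 319615)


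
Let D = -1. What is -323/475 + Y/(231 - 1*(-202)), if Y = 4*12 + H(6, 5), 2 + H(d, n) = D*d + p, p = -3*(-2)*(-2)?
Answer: -6661/10825 ≈ -0.61533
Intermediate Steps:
p = -12 (p = 6*(-2) = -12)
H(d, n) = -14 - d (H(d, n) = -2 + (-d - 12) = -2 + (-12 - d) = -14 - d)
Y = 28 (Y = 4*12 + (-14 - 1*6) = 48 + (-14 - 6) = 48 - 20 = 28)
-323/475 + Y/(231 - 1*(-202)) = -323/475 + 28/(231 - 1*(-202)) = -323*1/475 + 28/(231 + 202) = -17/25 + 28/433 = -6661/10825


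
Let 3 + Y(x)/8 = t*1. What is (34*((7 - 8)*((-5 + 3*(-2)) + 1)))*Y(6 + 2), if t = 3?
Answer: 0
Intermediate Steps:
Y(x) = 0 (Y(x) = -24 + 8*(3*1) = -24 + 8*3 = -24 + 24 = 0)
(34*((7 - 8)*((-5 + 3*(-2)) + 1)))*Y(6 + 2) = (34*((7 - 8)*((-5 + 3*(-2)) + 1)))*0 = (34*(-((-5 - 6) + 1)))*0 = (34*(-(-11 + 1)))*0 = (34*(-1*(-10)))*0 = (34*10)*0 = 340*0 = 0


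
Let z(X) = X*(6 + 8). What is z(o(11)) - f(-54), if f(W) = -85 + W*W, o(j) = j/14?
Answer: -2820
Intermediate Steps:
o(j) = j/14 (o(j) = j*(1/14) = j/14)
f(W) = -85 + W**2
z(X) = 14*X (z(X) = X*14 = 14*X)
z(o(11)) - f(-54) = 14*((1/14)*11) - (-85 + (-54)**2) = 14*(11/14) - (-85 + 2916) = 11 - 1*2831 = 11 - 2831 = -2820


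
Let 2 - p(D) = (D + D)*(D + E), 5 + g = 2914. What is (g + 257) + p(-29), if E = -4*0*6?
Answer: 1486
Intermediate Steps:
g = 2909 (g = -5 + 2914 = 2909)
E = 0 (E = 0*6 = 0)
p(D) = 2 - 2*D² (p(D) = 2 - (D + D)*(D + 0) = 2 - 2*D*D = 2 - 2*D²)
(g + 257) + p(-29) = (2909 + 257) + (2 - 2*(-29)²) = 3166 + (2 - 2*841) = 3166 + (2 - 1682) = 3166 - 1680 = 1486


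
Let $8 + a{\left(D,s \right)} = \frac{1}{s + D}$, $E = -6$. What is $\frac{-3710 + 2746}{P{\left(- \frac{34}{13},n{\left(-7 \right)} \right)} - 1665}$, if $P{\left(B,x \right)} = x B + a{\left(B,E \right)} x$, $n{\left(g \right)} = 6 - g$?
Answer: $\frac{107968}{202105} \approx 0.53422$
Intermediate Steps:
$a{\left(D,s \right)} = -8 + \frac{1}{D + s}$ ($a{\left(D,s \right)} = -8 + \frac{1}{s + D} = -8 + \frac{1}{D + s}$)
$P{\left(B,x \right)} = B x + \frac{x \left(49 - 8 B\right)}{-6 + B}$ ($P{\left(B,x \right)} = x B + \frac{1 - 8 B - -48}{B - 6} x = B x + \frac{1 - 8 B + 48}{-6 + B} x = B x + \frac{49 - 8 B}{-6 + B} x = B x + \frac{x \left(49 - 8 B\right)}{-6 + B}$)
$\frac{-3710 + 2746}{P{\left(- \frac{34}{13},n{\left(-7 \right)} \right)} - 1665} = \frac{-3710 + 2746}{\frac{\left(6 - -7\right) \left(49 + \left(- \frac{34}{13}\right)^{2} - 14 \left(- \frac{34}{13}\right)\right)}{-6 - \frac{34}{13}} - 1665} = - \frac{964}{\frac{\left(6 + 7\right) \left(49 + \left(\left(-34\right) \frac{1}{13}\right)^{2} - 14 \left(\left(-34\right) \frac{1}{13}\right)\right)}{-6 - \frac{34}{13}} - 1665} = - \frac{964}{\frac{13 \left(49 + \left(- \frac{34}{13}\right)^{2} - - \frac{476}{13}\right)}{-6 - \frac{34}{13}} - 1665} = - \frac{964}{\frac{13 \left(49 + \frac{1156}{169} + \frac{476}{13}\right)}{- \frac{112}{13}} - 1665} = - \frac{964}{13 \left(- \frac{13}{112}\right) \frac{15625}{169} - 1665} = - \frac{964}{- \frac{15625}{112} - 1665} = - \frac{964}{- \frac{202105}{112}} = \left(-964\right) \left(- \frac{112}{202105}\right) = \frac{107968}{202105}$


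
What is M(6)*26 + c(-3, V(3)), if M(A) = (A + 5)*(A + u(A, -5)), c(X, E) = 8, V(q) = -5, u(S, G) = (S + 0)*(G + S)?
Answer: 3440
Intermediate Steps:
u(S, G) = S*(G + S)
M(A) = (5 + A)*(A + A*(-5 + A)) (M(A) = (A + 5)*(A + A*(-5 + A)) = (5 + A)*(A + A*(-5 + A)))
M(6)*26 + c(-3, V(3)) = (6*(-20 + 6 + 6**2))*26 + 8 = (6*(-20 + 6 + 36))*26 + 8 = (6*22)*26 + 8 = 132*26 + 8 = 3432 + 8 = 3440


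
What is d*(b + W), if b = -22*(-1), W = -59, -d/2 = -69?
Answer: -5106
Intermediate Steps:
d = 138 (d = -2*(-69) = 138)
b = 22
d*(b + W) = 138*(22 - 59) = 138*(-37) = -5106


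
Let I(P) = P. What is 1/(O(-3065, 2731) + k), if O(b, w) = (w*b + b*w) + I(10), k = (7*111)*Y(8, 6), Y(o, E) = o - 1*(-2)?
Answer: -1/16733250 ≈ -5.9761e-8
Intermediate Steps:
Y(o, E) = 2 + o (Y(o, E) = o + 2 = 2 + o)
k = 7770 (k = (7*111)*(2 + 8) = 777*10 = 7770)
O(b, w) = 10 + 2*b*w (O(b, w) = (w*b + b*w) + 10 = (b*w + b*w) + 10 = 2*b*w + 10 = 10 + 2*b*w)
1/(O(-3065, 2731) + k) = 1/((10 + 2*(-3065)*2731) + 7770) = 1/((10 - 16741030) + 7770) = 1/(-16741020 + 7770) = 1/(-16733250) = -1/16733250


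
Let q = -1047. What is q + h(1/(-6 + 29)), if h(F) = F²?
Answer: -553862/529 ≈ -1047.0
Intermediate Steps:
q + h(1/(-6 + 29)) = -1047 + (1/(-6 + 29))² = -1047 + (1/23)² = -1047 + 1/529 = -553862/529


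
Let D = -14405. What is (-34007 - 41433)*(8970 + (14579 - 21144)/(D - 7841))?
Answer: -7527146138200/11123 ≈ -6.7672e+8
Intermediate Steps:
(-34007 - 41433)*(8970 + (14579 - 21144)/(D - 7841)) = (-34007 - 41433)*(8970 + (14579 - 21144)/(-14405 - 7841)) = -75440*(8970 - 6565/(-22246)) = -75440*(8970 - 6565*(-1/22246)) = -75440*(8970 + 6565/22246) = -75440*199553185/22246 = -7527146138200/11123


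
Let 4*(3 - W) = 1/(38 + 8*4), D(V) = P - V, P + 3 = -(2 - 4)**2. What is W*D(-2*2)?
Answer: -2517/280 ≈ -8.9893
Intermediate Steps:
P = -7 (P = -3 - (2 - 4)**2 = -3 - 1*(-2)**2 = -3 - 1*4 = -3 - 4 = -7)
D(V) = -7 - V
W = 839/280 (W = 3 - 1/(4*(38 + 8*4)) = 3 - 1/(4*(38 + 32)) = 3 - 1/4/70 = 3 - 1/4*1/70 = 3 - 1/280 = 839/280 ≈ 2.9964)
W*D(-2*2) = 839*(-7 - (-2)*2)/280 = 839*(-7 - 1*(-4))/280 = 839*(-7 + 4)/280 = (839/280)*(-3) = -2517/280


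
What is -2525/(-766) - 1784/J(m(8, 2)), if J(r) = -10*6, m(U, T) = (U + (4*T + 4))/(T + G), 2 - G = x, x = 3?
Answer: 379511/11490 ≈ 33.030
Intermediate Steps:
G = -1 (G = 2 - 1*3 = 2 - 3 = -1)
m(U, T) = (4 + U + 4*T)/(-1 + T) (m(U, T) = (U + (4*T + 4))/(T - 1) = (U + (4 + 4*T))/(-1 + T) = (4 + U + 4*T)/(-1 + T))
J(r) = -60
-2525/(-766) - 1784/J(m(8, 2)) = -2525/(-766) - 1784/(-60) = -2525*(-1/766) - 1784*(-1/60) = 2525/766 + 446/15 = 379511/11490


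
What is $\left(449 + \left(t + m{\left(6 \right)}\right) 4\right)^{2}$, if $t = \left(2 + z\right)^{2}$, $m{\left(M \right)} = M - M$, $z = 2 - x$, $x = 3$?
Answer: $205209$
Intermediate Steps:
$z = -1$ ($z = 2 - 3 = -1$)
$m{\left(M \right)} = 0$
$t = 1$ ($t = \left(2 - 1\right)^{2} = 1^{2} = 1$)
$\left(449 + \left(t + m{\left(6 \right)}\right) 4\right)^{2} = \left(449 + \left(1 + 0\right) 4\right)^{2} = \left(449 + 1 \cdot 4\right)^{2} = \left(449 + 4\right)^{2} = 453^{2} = 205209$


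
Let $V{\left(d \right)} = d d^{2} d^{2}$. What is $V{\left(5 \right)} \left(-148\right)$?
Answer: $-462500$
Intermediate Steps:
$V{\left(d \right)} = d^{5}$ ($V{\left(d \right)} = d^{3} d^{2} = d^{5}$)
$V{\left(5 \right)} \left(-148\right) = 5^{5} \left(-148\right) = 3125 \left(-148\right) = -462500$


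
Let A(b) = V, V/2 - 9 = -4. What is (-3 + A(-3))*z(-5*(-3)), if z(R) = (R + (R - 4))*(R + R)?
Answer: 5460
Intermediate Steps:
V = 10 (V = 18 + 2*(-4) = 18 - 8 = 10)
A(b) = 10
z(R) = 2*R*(-4 + 2*R) (z(R) = (R + (-4 + R))*(2*R) = (-4 + 2*R)*(2*R) = 2*R*(-4 + 2*R))
(-3 + A(-3))*z(-5*(-3)) = (-3 + 10)*(4*(-5*(-3))*(-2 - 5*(-3))) = 7*(4*15*(-2 + 15)) = 7*(4*15*13) = 7*780 = 5460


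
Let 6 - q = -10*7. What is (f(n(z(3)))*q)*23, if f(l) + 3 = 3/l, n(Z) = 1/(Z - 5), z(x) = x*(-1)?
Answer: -47196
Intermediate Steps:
z(x) = -x
n(Z) = 1/(-5 + Z)
f(l) = -3 + 3/l
q = 76 (q = 6 - (-10)*7 = 6 - 1*(-70) = 6 + 70 = 76)
(f(n(z(3)))*q)*23 = ((-3 + 3/(1/(-5 - 1*3)))*76)*23 = ((-3 + 3/(1/(-5 - 3)))*76)*23 = ((-3 + 3/(1/(-8)))*76)*23 = ((-3 + 3/(-⅛))*76)*23 = ((-3 + 3*(-8))*76)*23 = ((-3 - 24)*76)*23 = -27*76*23 = -2052*23 = -47196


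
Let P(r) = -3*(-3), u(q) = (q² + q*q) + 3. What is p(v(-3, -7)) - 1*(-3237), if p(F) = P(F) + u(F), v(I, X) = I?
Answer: 3267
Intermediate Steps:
u(q) = 3 + 2*q² (u(q) = (q² + q²) + 3 = 2*q² + 3 = 3 + 2*q²)
P(r) = 9
p(F) = 12 + 2*F² (p(F) = 9 + (3 + 2*F²) = 12 + 2*F²)
p(v(-3, -7)) - 1*(-3237) = (12 + 2*(-3)²) - 1*(-3237) = (12 + 2*9) + 3237 = (12 + 18) + 3237 = 30 + 3237 = 3267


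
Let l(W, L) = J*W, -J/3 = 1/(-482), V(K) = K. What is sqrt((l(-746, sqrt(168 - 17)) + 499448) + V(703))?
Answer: 6*sqrt(806916682)/241 ≈ 707.21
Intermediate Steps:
J = 3/482 (J = -3/(-482) = -3*(-1/482) = 3/482 ≈ 0.0062241)
l(W, L) = 3*W/482
sqrt((l(-746, sqrt(168 - 17)) + 499448) + V(703)) = sqrt(((3/482)*(-746) + 499448) + 703) = sqrt((-1119/241 + 499448) + 703) = sqrt(120365849/241 + 703) = sqrt(120535272/241) = 6*sqrt(806916682)/241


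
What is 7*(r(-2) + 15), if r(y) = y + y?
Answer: 77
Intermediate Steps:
r(y) = 2*y
7*(r(-2) + 15) = 7*(2*(-2) + 15) = 7*(-4 + 15) = 7*11 = 77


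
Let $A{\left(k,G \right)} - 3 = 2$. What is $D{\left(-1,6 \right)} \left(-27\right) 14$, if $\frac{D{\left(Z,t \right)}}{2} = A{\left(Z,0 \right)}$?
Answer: $-3780$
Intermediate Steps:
$A{\left(k,G \right)} = 5$ ($A{\left(k,G \right)} = 3 + 2 = 5$)
$D{\left(Z,t \right)} = 10$ ($D{\left(Z,t \right)} = 2 \cdot 5 = 10$)
$D{\left(-1,6 \right)} \left(-27\right) 14 = 10 \left(-27\right) 14 = \left(-270\right) 14 = -3780$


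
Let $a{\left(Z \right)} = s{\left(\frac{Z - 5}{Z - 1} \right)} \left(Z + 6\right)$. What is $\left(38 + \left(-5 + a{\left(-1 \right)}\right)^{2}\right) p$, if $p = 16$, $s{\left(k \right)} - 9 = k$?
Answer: $49008$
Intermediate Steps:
$s{\left(k \right)} = 9 + k$
$a{\left(Z \right)} = \left(6 + Z\right) \left(9 + \frac{-5 + Z}{-1 + Z}\right)$ ($a{\left(Z \right)} = \left(9 + \frac{Z - 5}{Z - 1}\right) \left(Z + 6\right) = \left(9 + \frac{-5 + Z}{-1 + Z}\right) \left(6 + Z\right) = \left(6 + Z\right) \left(9 + \frac{-5 + Z}{-1 + Z}\right)$)
$\left(38 + \left(-5 + a{\left(-1 \right)}\right)^{2}\right) p = \left(38 + \left(-5 + \frac{2 \left(-7 + 5 \left(-1\right)\right) \left(6 - 1\right)}{-1 - 1}\right)^{2}\right) 16 = \left(38 + \left(-5 + 2 \frac{1}{-2} \left(-7 - 5\right) 5\right)^{2}\right) 16 = \left(38 + \left(-5 + 2 \left(- \frac{1}{2}\right) \left(-12\right) 5\right)^{2}\right) 16 = \left(38 + \left(-5 + 60\right)^{2}\right) 16 = \left(38 + 55^{2}\right) 16 = \left(38 + 3025\right) 16 = 3063 \cdot 16 = 49008$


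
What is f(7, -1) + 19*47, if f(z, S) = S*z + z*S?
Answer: 879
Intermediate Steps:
f(z, S) = 2*S*z (f(z, S) = S*z + S*z = 2*S*z)
f(7, -1) + 19*47 = 2*(-1)*7 + 19*47 = -14 + 893 = 879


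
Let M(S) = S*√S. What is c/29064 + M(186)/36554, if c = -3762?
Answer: -627/4844 + 93*√186/18277 ≈ -0.060043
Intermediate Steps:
M(S) = S^(3/2)
c/29064 + M(186)/36554 = -3762/29064 + 186^(3/2)/36554 = -3762*1/29064 + (186*√186)*(1/36554) = -627/4844 + 93*√186/18277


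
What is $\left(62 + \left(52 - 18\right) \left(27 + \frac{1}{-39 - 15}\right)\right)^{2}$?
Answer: $\frac{699232249}{729} \approx 9.5917 \cdot 10^{5}$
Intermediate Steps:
$\left(62 + \left(52 - 18\right) \left(27 + \frac{1}{-39 - 15}\right)\right)^{2} = \left(62 + 34 \left(27 + \frac{1}{-54}\right)\right)^{2} = \left(62 + 34 \left(27 - \frac{1}{54}\right)\right)^{2} = \left(62 + 34 \cdot \frac{1457}{54}\right)^{2} = \left(62 + \frac{24769}{27}\right)^{2} = \left(\frac{26443}{27}\right)^{2} = \frac{699232249}{729}$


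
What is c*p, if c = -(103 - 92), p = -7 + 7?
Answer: 0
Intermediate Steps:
p = 0
c = -11 (c = -1*11 = -11)
c*p = -11*0 = 0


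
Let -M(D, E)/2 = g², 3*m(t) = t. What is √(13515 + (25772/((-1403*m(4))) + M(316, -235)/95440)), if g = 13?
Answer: √15129661808007607270/33475580 ≈ 116.19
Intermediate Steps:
m(t) = t/3
M(D, E) = -338 (M(D, E) = -2*13² = -2*169 = -338)
√(13515 + (25772/((-1403*m(4))) + M(316, -235)/95440)) = √(13515 + (25772/((-1403*4/3)) - 338/95440)) = √(13515 + (25772/((-1403*4/3)) - 338*1/95440)) = √(13515 + (25772/(-5612/3) - 169/47720)) = √(13515 + (25772*(-3/5612) - 169/47720)) = √(13515 + (-19329/1403 - 169/47720)) = √(13515 - 922616987/66951160) = √(903922310413/66951160) = √15129661808007607270/33475580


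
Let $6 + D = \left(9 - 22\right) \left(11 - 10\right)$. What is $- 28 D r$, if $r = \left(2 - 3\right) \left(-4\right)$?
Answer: $2128$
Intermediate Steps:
$r = 4$ ($r = \left(-1\right) \left(-4\right) = 4$)
$D = -19$ ($D = -6 + \left(9 - 22\right) \left(11 - 10\right) = -6 - 13 = -19$)
$- 28 D r = \left(-28\right) \left(-19\right) 4 = 532 \cdot 4 = 2128$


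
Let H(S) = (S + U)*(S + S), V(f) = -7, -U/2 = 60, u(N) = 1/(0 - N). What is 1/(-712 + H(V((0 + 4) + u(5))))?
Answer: 1/1066 ≈ 0.00093809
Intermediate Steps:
u(N) = -1/N (u(N) = 1/(-N) = -1/N)
U = -120 (U = -2*60 = -120)
H(S) = 2*S*(-120 + S) (H(S) = (S - 120)*(S + S) = (-120 + S)*(2*S) = 2*S*(-120 + S))
1/(-712 + H(V((0 + 4) + u(5)))) = 1/(-712 + 2*(-7)*(-120 - 7)) = 1/(-712 + 2*(-7)*(-127)) = 1/(-712 + 1778) = 1/1066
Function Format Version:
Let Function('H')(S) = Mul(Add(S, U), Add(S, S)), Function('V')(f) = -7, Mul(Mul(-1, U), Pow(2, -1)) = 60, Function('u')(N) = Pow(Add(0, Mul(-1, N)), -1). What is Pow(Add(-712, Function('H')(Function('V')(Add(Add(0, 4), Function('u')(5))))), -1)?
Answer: Rational(1, 1066) ≈ 0.00093809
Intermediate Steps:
Function('u')(N) = Mul(-1, Pow(N, -1)) (Function('u')(N) = Pow(Mul(-1, N), -1) = Mul(-1, Pow(N, -1)))
U = -120 (U = Mul(-2, 60) = -120)
Function('H')(S) = Mul(2, S, Add(-120, S)) (Function('H')(S) = Mul(Add(S, -120), Add(S, S)) = Mul(Add(-120, S), Mul(2, S)) = Mul(2, S, Add(-120, S)))
Pow(Add(-712, Function('H')(Function('V')(Add(Add(0, 4), Function('u')(5))))), -1) = Pow(Add(-712, Mul(2, -7, Add(-120, -7))), -1) = Pow(Add(-712, Mul(2, -7, -127)), -1) = Pow(Add(-712, 1778), -1) = Pow(1066, -1) = Rational(1, 1066)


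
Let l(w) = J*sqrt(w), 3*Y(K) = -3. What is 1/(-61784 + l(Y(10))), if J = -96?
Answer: -7723/477158984 + 3*I/119289746 ≈ -1.6185e-5 + 2.5149e-8*I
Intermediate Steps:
Y(K) = -1 (Y(K) = (1/3)*(-3) = -1)
l(w) = -96*sqrt(w)
1/(-61784 + l(Y(10))) = 1/(-61784 - 96*I) = (-61784 + 96*I)/3817271872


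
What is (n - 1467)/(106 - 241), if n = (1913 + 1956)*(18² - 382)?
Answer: 225869/135 ≈ 1673.1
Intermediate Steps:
n = -224402 (n = 3869*(324 - 382) = 3869*(-58) = -224402)
(n - 1467)/(106 - 241) = (-224402 - 1467)/(106 - 241) = -225869/(-135) = -225869*(-1/135) = 225869/135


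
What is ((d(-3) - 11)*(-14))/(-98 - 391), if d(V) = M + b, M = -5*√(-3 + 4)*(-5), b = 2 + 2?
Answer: 84/163 ≈ 0.51534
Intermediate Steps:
b = 4
M = 25 (M = -5*√1*(-5) = -5*1*(-5) = -5*(-5) = 25)
d(V) = 29 (d(V) = 25 + 4 = 29)
((d(-3) - 11)*(-14))/(-98 - 391) = ((29 - 11)*(-14))/(-98 - 391) = (18*(-14))/(-489) = -252*(-1/489) = 84/163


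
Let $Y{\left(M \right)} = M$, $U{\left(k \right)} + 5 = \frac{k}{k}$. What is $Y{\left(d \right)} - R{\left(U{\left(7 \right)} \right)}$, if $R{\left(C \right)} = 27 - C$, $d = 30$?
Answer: $-1$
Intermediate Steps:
$U{\left(k \right)} = -4$ ($U{\left(k \right)} = -5 + \frac{k}{k} = -5 + 1 = -4$)
$Y{\left(d \right)} - R{\left(U{\left(7 \right)} \right)} = 30 - \left(27 - -4\right) = 30 - \left(27 + 4\right) = 30 - 31 = -1$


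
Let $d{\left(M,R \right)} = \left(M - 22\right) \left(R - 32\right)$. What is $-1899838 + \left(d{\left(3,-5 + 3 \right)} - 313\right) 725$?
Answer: $-1658413$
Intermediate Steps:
$d{\left(M,R \right)} = \left(-32 + R\right) \left(-22 + M\right)$ ($d{\left(M,R \right)} = \left(-22 + M\right) \left(-32 + R\right) = \left(-32 + R\right) \left(-22 + M\right)$)
$-1899838 + \left(d{\left(3,-5 + 3 \right)} - 313\right) 725 = -1899838 + \left(\left(704 - 96 - 22 \left(-5 + 3\right) + 3 \left(-5 + 3\right)\right) - 313\right) 725 = -1899838 + \left(\left(704 - 96 - -44 + 3 \left(-2\right)\right) - 313\right) 725 = -1899838 + \left(\left(704 - 96 + 44 - 6\right) - 313\right) 725 = -1899838 + \left(646 - 313\right) 725 = -1899838 + 333 \cdot 725 = -1899838 + 241425 = -1658413$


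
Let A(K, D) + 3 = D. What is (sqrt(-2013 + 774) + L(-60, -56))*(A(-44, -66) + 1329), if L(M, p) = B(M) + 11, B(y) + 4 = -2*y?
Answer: 160020 + 1260*I*sqrt(1239) ≈ 1.6002e+5 + 44351.0*I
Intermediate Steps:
A(K, D) = -3 + D
B(y) = -4 - 2*y
L(M, p) = 7 - 2*M (L(M, p) = (-4 - 2*M) + 11 = 7 - 2*M)
(sqrt(-2013 + 774) + L(-60, -56))*(A(-44, -66) + 1329) = (sqrt(-2013 + 774) + (7 - 2*(-60)))*((-3 - 66) + 1329) = (sqrt(-1239) + (7 + 120))*(-69 + 1329) = (I*sqrt(1239) + 127)*1260 = (127 + I*sqrt(1239))*1260 = 160020 + 1260*I*sqrt(1239)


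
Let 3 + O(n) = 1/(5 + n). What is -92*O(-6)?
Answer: 368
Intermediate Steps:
O(n) = -3 + 1/(5 + n)
-92*O(-6) = -92*(-14 - 3*(-6))/(5 - 6) = -92*(-14 + 18)/(-1) = -(-92)*4 = -92*(-4) = 368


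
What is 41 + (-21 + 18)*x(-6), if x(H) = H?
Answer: 59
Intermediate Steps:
41 + (-21 + 18)*x(-6) = 41 + (-21 + 18)*(-6) = 41 - 3*(-6) = 41 + 18 = 59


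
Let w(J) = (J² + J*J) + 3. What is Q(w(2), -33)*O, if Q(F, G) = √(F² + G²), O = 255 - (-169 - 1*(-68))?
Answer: 3916*√10 ≈ 12383.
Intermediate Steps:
O = 356 (O = 255 - (-169 + 68) = 255 - 1*(-101) = 255 + 101 = 356)
w(J) = 3 + 2*J² (w(J) = (J² + J²) + 3 = 2*J² + 3 = 3 + 2*J²)
Q(w(2), -33)*O = √((3 + 2*2²)² + (-33)²)*356 = √((3 + 2*4)² + 1089)*356 = √((3 + 8)² + 1089)*356 = √(11² + 1089)*356 = √(121 + 1089)*356 = √1210*356 = (11*√10)*356 = 3916*√10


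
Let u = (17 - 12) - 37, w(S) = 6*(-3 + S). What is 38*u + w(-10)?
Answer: -1294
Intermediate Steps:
w(S) = -18 + 6*S
u = -32 (u = 5 - 37 = -32)
38*u + w(-10) = 38*(-32) + (-18 + 6*(-10)) = -1216 + (-18 - 60) = -1216 - 78 = -1294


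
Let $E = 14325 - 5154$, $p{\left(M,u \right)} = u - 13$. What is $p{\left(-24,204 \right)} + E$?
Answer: $9362$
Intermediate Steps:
$p{\left(M,u \right)} = -13 + u$ ($p{\left(M,u \right)} = u - 13 = -13 + u$)
$E = 9171$ ($E = 14325 - 5154 = 9171$)
$p{\left(-24,204 \right)} + E = \left(-13 + 204\right) + 9171 = 191 + 9171 = 9362$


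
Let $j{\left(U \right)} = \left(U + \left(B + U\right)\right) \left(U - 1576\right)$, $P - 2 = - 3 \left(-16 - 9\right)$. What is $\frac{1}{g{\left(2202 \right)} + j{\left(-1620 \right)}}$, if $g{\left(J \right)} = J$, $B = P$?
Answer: $\frac{1}{10111150} \approx 9.8901 \cdot 10^{-8}$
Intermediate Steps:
$P = 77$ ($P = 2 - 3 \left(-16 - 9\right) = 2 - -75 = 2 + 75 = 77$)
$B = 77$
$j{\left(U \right)} = \left(-1576 + U\right) \left(77 + 2 U\right)$ ($j{\left(U \right)} = \left(U + \left(77 + U\right)\right) \left(U - 1576\right) = \left(77 + 2 U\right) \left(-1576 + U\right) = \left(-1576 + U\right) \left(77 + 2 U\right)$)
$\frac{1}{g{\left(2202 \right)} + j{\left(-1620 \right)}} = \frac{1}{2202 - \left(-4860148 - 5248800\right)} = \frac{1}{2202 + \left(-121352 + 4981500 + 2 \cdot 2624400\right)} = \frac{1}{2202 + \left(-121352 + 4981500 + 5248800\right)} = \frac{1}{2202 + 10108948} = \frac{1}{10111150}$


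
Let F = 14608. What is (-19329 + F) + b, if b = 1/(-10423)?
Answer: -49206984/10423 ≈ -4721.0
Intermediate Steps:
b = -1/10423 ≈ -9.5942e-5
(-19329 + F) + b = (-19329 + 14608) - 1/10423 = -4721 - 1/10423 = -49206984/10423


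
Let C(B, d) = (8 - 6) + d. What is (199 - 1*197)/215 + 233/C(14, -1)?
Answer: 50097/215 ≈ 233.01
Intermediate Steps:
C(B, d) = 2 + d
(199 - 1*197)/215 + 233/C(14, -1) = (199 - 1*197)/215 + 233/(2 - 1) = (199 - 197)*(1/215) + 233/1 = 2*(1/215) + 233*1 = 2/215 + 233 = 50097/215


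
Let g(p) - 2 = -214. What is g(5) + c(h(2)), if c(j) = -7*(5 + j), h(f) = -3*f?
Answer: -205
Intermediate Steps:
g(p) = -212 (g(p) = 2 - 214 = -212)
c(j) = -35 - 7*j
g(5) + c(h(2)) = -212 + (-35 - (-21)*2) = -212 + (-35 - 7*(-6)) = -212 + (-35 + 42) = -212 + 7 = -205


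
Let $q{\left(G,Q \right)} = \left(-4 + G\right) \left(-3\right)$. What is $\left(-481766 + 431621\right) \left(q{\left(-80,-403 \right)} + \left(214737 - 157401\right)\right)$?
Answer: $-2887750260$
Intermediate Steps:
$q{\left(G,Q \right)} = 12 - 3 G$
$\left(-481766 + 431621\right) \left(q{\left(-80,-403 \right)} + \left(214737 - 157401\right)\right) = \left(-481766 + 431621\right) \left(\left(12 - -240\right) + \left(214737 - 157401\right)\right) = - 50145 \left(\left(12 + 240\right) + \left(214737 - 157401\right)\right) = - 50145 \left(252 + 57336\right) = \left(-50145\right) 57588 = -2887750260$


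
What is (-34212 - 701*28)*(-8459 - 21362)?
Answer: 1605562640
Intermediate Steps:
(-34212 - 701*28)*(-8459 - 21362) = (-34212 - 19628)*(-29821) = -53840*(-29821) = 1605562640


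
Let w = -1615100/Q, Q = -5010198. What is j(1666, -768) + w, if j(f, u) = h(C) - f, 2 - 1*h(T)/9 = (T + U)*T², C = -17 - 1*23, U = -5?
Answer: 1619176556398/2505099 ≈ 6.4635e+5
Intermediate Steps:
C = -40 (C = -17 - 23 = -40)
h(T) = 18 - 9*T²*(-5 + T) (h(T) = 18 - 9*(T - 5)*T² = 18 - 9*(-5 + T)*T² = 18 - 9*T²*(-5 + T))
j(f, u) = 648018 - f (j(f, u) = (18 - 9*(-40)³ + 45*(-40)²) - f = (18 - 9*(-64000) + 45*1600) - f = (18 + 576000 + 72000) - f = 648018 - f)
w = 807550/2505099 (w = -1615100/(-5010198) = -1615100*(-1/5010198) = 807550/2505099 ≈ 0.32236)
j(1666, -768) + w = (648018 - 1*1666) + 807550/2505099 = (648018 - 1666) + 807550/2505099 = 646352 + 807550/2505099 = 1619176556398/2505099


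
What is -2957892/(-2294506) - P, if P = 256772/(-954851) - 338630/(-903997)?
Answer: 1171947709727480024/990288643202889091 ≈ 1.1834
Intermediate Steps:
P = 91220076446/863182439447 (P = 256772*(-1/954851) - 338630*(-1/903997) = -256772/954851 + 338630/903997 = 91220076446/863182439447 ≈ 0.10568)
-2957892/(-2294506) - P = -2957892/(-2294506) - 1*91220076446/863182439447 = -2957892*(-1/2294506) - 91220076446/863182439447 = 1478946/1147253 - 91220076446/863182439447 = 1171947709727480024/990288643202889091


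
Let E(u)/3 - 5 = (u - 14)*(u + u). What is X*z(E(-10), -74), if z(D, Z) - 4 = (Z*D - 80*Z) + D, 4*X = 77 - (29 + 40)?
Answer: -200582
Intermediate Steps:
X = 2 (X = (77 - (29 + 40))/4 = (77 - 1*69)/4 = (77 - 69)/4 = (¼)*8 = 2)
E(u) = 15 + 6*u*(-14 + u) (E(u) = 15 + 3*((u - 14)*(u + u)) = 15 + 3*((-14 + u)*(2*u)) = 15 + 3*(2*u*(-14 + u)) = 15 + 6*u*(-14 + u))
z(D, Z) = 4 + D - 80*Z + D*Z (z(D, Z) = 4 + ((Z*D - 80*Z) + D) = 4 + ((D*Z - 80*Z) + D) = 4 + ((-80*Z + D*Z) + D) = 4 + (D - 80*Z + D*Z) = 4 + D - 80*Z + D*Z)
X*z(E(-10), -74) = 2*(4 + (15 - 84*(-10) + 6*(-10)²) - 80*(-74) + (15 - 84*(-10) + 6*(-10)²)*(-74)) = 2*(4 + (15 + 840 + 6*100) + 5920 + (15 + 840 + 6*100)*(-74)) = 2*(4 + (15 + 840 + 600) + 5920 + (15 + 840 + 600)*(-74)) = 2*(4 + 1455 + 5920 + 1455*(-74)) = 2*(4 + 1455 + 5920 - 107670) = 2*(-100291) = -200582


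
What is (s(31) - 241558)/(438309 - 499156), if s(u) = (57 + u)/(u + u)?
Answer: 7488254/1886257 ≈ 3.9699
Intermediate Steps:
s(u) = (57 + u)/(2*u) (s(u) = (57 + u)/((2*u)) = (57 + u)*(1/(2*u)) = (57 + u)/(2*u))
(s(31) - 241558)/(438309 - 499156) = ((1/2)*(57 + 31)/31 - 241558)/(438309 - 499156) = ((1/2)*(1/31)*88 - 241558)/(-60847) = (44/31 - 241558)*(-1/60847) = -7488254/31*(-1/60847) = 7488254/1886257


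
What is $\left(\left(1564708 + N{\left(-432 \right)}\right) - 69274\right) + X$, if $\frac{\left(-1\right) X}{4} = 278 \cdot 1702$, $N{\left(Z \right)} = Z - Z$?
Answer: $-397190$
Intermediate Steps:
$N{\left(Z \right)} = 0$
$X = -1892624$ ($X = - 4 \cdot 278 \cdot 1702 = \left(-4\right) 473156 = -1892624$)
$\left(\left(1564708 + N{\left(-432 \right)}\right) - 69274\right) + X = \left(\left(1564708 + 0\right) - 69274\right) - 1892624 = \left(1564708 - 69274\right) - 1892624 = 1495434 - 1892624 = -397190$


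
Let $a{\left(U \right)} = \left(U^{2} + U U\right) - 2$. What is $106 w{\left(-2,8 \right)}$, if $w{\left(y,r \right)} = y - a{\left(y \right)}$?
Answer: $-848$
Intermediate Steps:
$a{\left(U \right)} = -2 + 2 U^{2}$ ($a{\left(U \right)} = \left(U^{2} + U^{2}\right) - 2 = 2 U^{2} - 2 = -2 + 2 U^{2}$)
$w{\left(y,r \right)} = 2 + y - 2 y^{2}$ ($w{\left(y,r \right)} = y - \left(-2 + 2 y^{2}\right) = 2 + y - 2 y^{2}$)
$106 w{\left(-2,8 \right)} = 106 \left(2 - 2 - 2 \left(-2\right)^{2}\right) = 106 \left(2 - 2 - 8\right) = 106 \left(-8\right) = -848$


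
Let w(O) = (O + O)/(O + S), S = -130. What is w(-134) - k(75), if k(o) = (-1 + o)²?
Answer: -361349/66 ≈ -5475.0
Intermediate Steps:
w(O) = 2*O/(-130 + O) (w(O) = (O + O)/(O - 130) = (2*O)/(-130 + O) = 2*O/(-130 + O))
w(-134) - k(75) = 2*(-134)/(-130 - 134) - (-1 + 75)² = 2*(-134)/(-264) - 1*74² = 2*(-134)*(-1/264) - 1*5476 = 67/66 - 5476 = -361349/66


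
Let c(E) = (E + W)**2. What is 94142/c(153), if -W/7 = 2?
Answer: 94142/19321 ≈ 4.8725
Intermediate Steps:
W = -14 (W = -7*2 = -14)
c(E) = (-14 + E)**2 (c(E) = (E - 14)**2 = (-14 + E)**2)
94142/c(153) = 94142/((-14 + 153)**2) = 94142/(139**2) = 94142/19321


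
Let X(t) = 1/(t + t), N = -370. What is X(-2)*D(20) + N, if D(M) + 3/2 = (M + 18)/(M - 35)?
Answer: -44279/120 ≈ -368.99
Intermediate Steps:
D(M) = -3/2 + (18 + M)/(-35 + M) (D(M) = -3/2 + (M + 18)/(M - 35) = -3/2 + (18 + M)/(-35 + M))
X(t) = 1/(2*t)
X(-2)*D(20) + N = ((½)/(-2))*((141 - 1*20)/(2*(-35 + 20))) - 370 = ((½)*(-½))*((½)*(141 - 20)/(-15)) - 370 = -(-1)*121/(8*15) - 370 = -¼*(-121/30) - 370 = 121/120 - 370 = -44279/120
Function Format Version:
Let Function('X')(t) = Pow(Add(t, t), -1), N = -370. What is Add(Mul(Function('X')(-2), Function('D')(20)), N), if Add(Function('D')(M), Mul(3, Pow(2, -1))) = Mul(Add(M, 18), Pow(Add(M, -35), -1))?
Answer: Rational(-44279, 120) ≈ -368.99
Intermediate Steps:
Function('D')(M) = Add(Rational(-3, 2), Mul(Pow(Add(-35, M), -1), Add(18, M))) (Function('D')(M) = Add(Rational(-3, 2), Mul(Add(M, 18), Pow(Add(M, -35), -1))) = Add(Rational(-3, 2), Mul(Add(18, M), Pow(Add(-35, M), -1))) = Add(Rational(-3, 2), Mul(Pow(Add(-35, M), -1), Add(18, M))))
Function('X')(t) = Mul(Rational(1, 2), Pow(t, -1)) (Function('X')(t) = Pow(Mul(2, t), -1) = Mul(Rational(1, 2), Pow(t, -1)))
Add(Mul(Function('X')(-2), Function('D')(20)), N) = Add(Mul(Mul(Rational(1, 2), Pow(-2, -1)), Mul(Rational(1, 2), Pow(Add(-35, 20), -1), Add(141, Mul(-1, 20)))), -370) = Add(Mul(Mul(Rational(1, 2), Rational(-1, 2)), Mul(Rational(1, 2), Pow(-15, -1), Add(141, -20))), -370) = Add(Mul(Rational(-1, 4), Mul(Rational(1, 2), Rational(-1, 15), 121)), -370) = Add(Mul(Rational(-1, 4), Rational(-121, 30)), -370) = Add(Rational(121, 120), -370) = Rational(-44279, 120)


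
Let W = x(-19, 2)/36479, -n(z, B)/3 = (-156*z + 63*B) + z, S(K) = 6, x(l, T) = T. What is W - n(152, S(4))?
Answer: -2536968532/36479 ≈ -69546.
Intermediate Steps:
n(z, B) = -189*B + 465*z (n(z, B) = -3*((-156*z + 63*B) + z) = -3*(-155*z + 63*B) = -189*B + 465*z)
W = 2/36479 ≈ 5.4826e-5
W - n(152, S(4)) = 2/36479 - (-189*6 + 465*152) = 2/36479 - (-1134 + 70680) = 2/36479 - 1*69546 = 2/36479 - 69546 = -2536968532/36479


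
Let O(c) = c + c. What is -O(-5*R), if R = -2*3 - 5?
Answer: -110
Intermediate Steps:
R = -11 (R = -6 - 5 = -11)
O(c) = 2*c
-O(-5*R) = -2*(-5*(-11)) = -2*55 = -1*110 = -110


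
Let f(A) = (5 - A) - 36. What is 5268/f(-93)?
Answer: 2634/31 ≈ 84.968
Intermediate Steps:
f(A) = -31 - A
5268/f(-93) = 5268/(-31 - 1*(-93)) = 5268/(-31 + 93) = 5268/62 = 5268*(1/62) = 2634/31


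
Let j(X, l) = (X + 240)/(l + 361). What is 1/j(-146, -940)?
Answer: -579/94 ≈ -6.1596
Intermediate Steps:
j(X, l) = (240 + X)/(361 + l)
1/j(-146, -940) = 1/((240 - 146)/(361 - 940)) = 1/(94/(-579)) = 1/(-1/579*94) = 1/(-94/579) = -579/94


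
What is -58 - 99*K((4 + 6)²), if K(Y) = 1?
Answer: -157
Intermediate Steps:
-58 - 99*K((4 + 6)²) = -58 - 99*1 = -58 - 99 = -157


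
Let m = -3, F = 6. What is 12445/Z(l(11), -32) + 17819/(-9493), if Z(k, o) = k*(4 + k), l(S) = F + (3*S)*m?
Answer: -29347478/78573561 ≈ -0.37350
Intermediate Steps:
l(S) = 6 - 9*S (l(S) = 6 + (3*S)*(-3) = 6 - 9*S)
12445/Z(l(11), -32) + 17819/(-9493) = 12445/(((6 - 9*11)*(4 + (6 - 9*11)))) + 17819/(-9493) = 12445/(((6 - 99)*(4 + (6 - 99)))) + 17819*(-1/9493) = 12445/((-93*(4 - 93))) - 17819/9493 = 12445/((-93*(-89))) - 17819/9493 = 12445/8277 - 17819/9493 = -29347478/78573561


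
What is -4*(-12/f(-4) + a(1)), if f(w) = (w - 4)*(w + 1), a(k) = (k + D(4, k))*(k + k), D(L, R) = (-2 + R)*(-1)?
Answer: -14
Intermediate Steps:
D(L, R) = 2 - R
a(k) = 4*k (a(k) = (k + (2 - k))*(k + k) = 2*(2*k) = 4*k)
f(w) = (1 + w)*(-4 + w) (f(w) = (-4 + w)*(1 + w) = (1 + w)*(-4 + w))
-4*(-12/f(-4) + a(1)) = -4*(-12/(-4 + (-4)**2 - 3*(-4)) + 4*1) = -4*(-12/(-4 + 16 + 12) + 4) = -4*(-12/24 + 4) = -4*(-12*1/24 + 4) = -4*(-1/2 + 4) = -4*7/2 = -14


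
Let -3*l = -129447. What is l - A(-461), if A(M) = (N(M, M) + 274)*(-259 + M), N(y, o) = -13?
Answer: 231069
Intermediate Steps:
A(M) = -67599 + 261*M (A(M) = (-13 + 274)*(-259 + M) = 261*(-259 + M) = -67599 + 261*M)
l = 43149 (l = -⅓*(-129447) = 43149)
l - A(-461) = 43149 - (-67599 + 261*(-461)) = 43149 - (-67599 - 120321) = 43149 - 1*(-187920) = 43149 + 187920 = 231069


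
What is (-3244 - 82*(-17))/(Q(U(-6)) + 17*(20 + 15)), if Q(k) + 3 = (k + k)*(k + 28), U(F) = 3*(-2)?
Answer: -925/164 ≈ -5.6402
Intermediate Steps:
U(F) = -6
Q(k) = -3 + 2*k*(28 + k) (Q(k) = -3 + (k + k)*(k + 28) = -3 + (2*k)*(28 + k) = -3 + 2*k*(28 + k))
(-3244 - 82*(-17))/(Q(U(-6)) + 17*(20 + 15)) = (-3244 - 82*(-17))/((-3 + 2*(-6)² + 56*(-6)) + 17*(20 + 15)) = (-3244 + 1394)/((-3 + 2*36 - 336) + 17*35) = -1850/((-3 + 72 - 336) + 595) = -1850/(-267 + 595) = -1850/328 = -1850*1/328 = -925/164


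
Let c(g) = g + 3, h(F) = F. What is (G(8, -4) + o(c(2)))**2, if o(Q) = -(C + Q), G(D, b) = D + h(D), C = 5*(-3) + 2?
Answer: 576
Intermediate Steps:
c(g) = 3 + g
C = -13 (C = -15 + 2 = -13)
G(D, b) = 2*D (G(D, b) = D + D = 2*D)
o(Q) = 13 - Q (o(Q) = -(-13 + Q) = 13 - Q)
(G(8, -4) + o(c(2)))**2 = (2*8 + (13 - (3 + 2)))**2 = (16 + (13 - 1*5))**2 = (16 + (13 - 5))**2 = (16 + 8)**2 = 24**2 = 576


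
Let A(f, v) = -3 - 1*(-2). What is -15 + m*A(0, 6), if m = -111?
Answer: 96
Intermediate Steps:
A(f, v) = -1 (A(f, v) = -3 + 2 = -1)
-15 + m*A(0, 6) = -15 - 111*(-1) = -15 + 111 = 96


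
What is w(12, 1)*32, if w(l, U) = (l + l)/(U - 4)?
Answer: -256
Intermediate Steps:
w(l, U) = 2*l/(-4 + U) (w(l, U) = (2*l)/(-4 + U) = 2*l/(-4 + U))
w(12, 1)*32 = (2*12/(-4 + 1))*32 = (2*12/(-3))*32 = (2*12*(-1/3))*32 = -8*32 = -256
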